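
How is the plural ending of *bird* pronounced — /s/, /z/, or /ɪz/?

The stem *bird* ends in a voiced non-sibilant sound.
The plural suffix surfaces as /ɪz/ after sibilants, /s/ after other voiceless consonants, and /z/ after other voiced sounds.
So the plural -s on *bird* is pronounced /z/.

/z/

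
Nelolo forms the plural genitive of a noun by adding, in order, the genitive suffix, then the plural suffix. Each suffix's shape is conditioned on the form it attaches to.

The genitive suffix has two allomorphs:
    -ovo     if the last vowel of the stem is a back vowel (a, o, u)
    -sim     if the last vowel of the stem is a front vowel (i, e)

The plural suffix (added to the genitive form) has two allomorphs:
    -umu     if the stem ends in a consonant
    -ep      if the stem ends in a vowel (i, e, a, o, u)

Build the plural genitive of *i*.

isimumu

*i*: last vowel = /i/, a front vowel → -sim → *isim*.
The genitive form *isim*: final sound = /m/, a consonant → -umu → *isimumu*.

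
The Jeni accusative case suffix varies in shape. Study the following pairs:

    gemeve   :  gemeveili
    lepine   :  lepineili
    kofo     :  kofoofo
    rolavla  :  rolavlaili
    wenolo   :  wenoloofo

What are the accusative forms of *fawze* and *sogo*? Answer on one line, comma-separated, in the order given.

The suffix is conditioned by the last vowel: -ofo when the last vowel of the stem is a rounded vowel (*kofo*, *wenolo*); -ili when the last vowel of the stem is an unrounded vowel (*gemeve*, *lepine*, *rolavla*).
*fawze*: last vowel = /e/, an unrounded vowel → -ili → *fawzeili*.
*sogo* — last vowel /o/ (a rounded vowel) → -ofo → *sogoofo*.

fawzeili, sogoofo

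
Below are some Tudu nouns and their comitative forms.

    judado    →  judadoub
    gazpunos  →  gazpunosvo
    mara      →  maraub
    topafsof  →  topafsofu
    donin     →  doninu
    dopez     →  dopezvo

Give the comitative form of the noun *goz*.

gozvo

The alternation tracks the final sound of the stem — -vo when the stem ends in a sibilant (*gazpunos*, *dopez*); -u when the stem ends in a non-sibilant consonant (*topafsof*, *donin*); -ub when the stem ends in a vowel (*judado*, *mara*).
*goz*: final sound = /z/, a sibilant → -vo → *gozvo*.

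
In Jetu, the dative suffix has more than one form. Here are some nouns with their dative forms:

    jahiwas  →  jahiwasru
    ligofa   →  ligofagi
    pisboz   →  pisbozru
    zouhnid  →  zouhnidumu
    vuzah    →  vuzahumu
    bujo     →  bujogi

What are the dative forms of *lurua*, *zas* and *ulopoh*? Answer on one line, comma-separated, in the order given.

The suffix is conditioned by the final sound: -ru when the stem ends in a sibilant (*jahiwas*, *pisboz*); -umu when the stem ends in a non-sibilant consonant (*zouhnid*, *vuzah*); -gi when the stem ends in a vowel (*ligofa*, *bujo*).
The final sound of *lurua* is /a/, which is a vowel, so the suffix is -gi, giving *luruagi*.
*zas*: final sound = /s/, a sibilant → -ru → *zasru*.
The final sound of *ulopoh* is /h/, which is a non-sibilant consonant, so the suffix is -umu, giving *ulopohumu*.

luruagi, zasru, ulopohumu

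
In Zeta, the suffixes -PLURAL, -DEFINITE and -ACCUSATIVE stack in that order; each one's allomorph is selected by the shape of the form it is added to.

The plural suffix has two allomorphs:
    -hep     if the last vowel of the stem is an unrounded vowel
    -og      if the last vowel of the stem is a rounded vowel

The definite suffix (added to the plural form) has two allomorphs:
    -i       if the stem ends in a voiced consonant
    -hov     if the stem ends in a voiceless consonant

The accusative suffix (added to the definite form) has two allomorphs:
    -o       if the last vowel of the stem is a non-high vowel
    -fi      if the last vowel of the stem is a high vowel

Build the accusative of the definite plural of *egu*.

eguogifi

The last vowel of *egu* is /u/, which is a rounded vowel, so the plural suffix is -og, giving *eguog*.
Since the final consonant of the plural form *eguog* is /g/ (voiced), it takes -i, giving *eguogi*.
The definite form *eguogi*: last vowel = /i/, a high vowel → -fi → *eguogifi*.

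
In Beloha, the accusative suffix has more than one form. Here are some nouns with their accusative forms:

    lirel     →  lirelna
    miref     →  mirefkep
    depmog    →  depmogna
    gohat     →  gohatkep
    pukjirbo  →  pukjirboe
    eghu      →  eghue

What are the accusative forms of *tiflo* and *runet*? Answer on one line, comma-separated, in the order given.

tifloe, runetkep

Looking at the final sound of each stem: -kep when the stem ends in a voiceless consonant (*miref*, *gohat*); -na when the stem ends in a voiced consonant (*lirel*, *depmog*); -e when the stem ends in a vowel (*pukjirbo*, *eghu*).
*tiflo* — final sound /o/ (a vowel) → -e → *tifloe*.
Since the final sound of *runet* is /t/ (a voiceless consonant), it takes -kep, giving *runetkep*.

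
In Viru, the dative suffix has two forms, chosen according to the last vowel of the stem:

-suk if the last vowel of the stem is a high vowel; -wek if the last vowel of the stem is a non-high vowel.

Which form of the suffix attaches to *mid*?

The last vowel of *mid* is /i/, which is a high vowel, so the suffix is -suk.

-suk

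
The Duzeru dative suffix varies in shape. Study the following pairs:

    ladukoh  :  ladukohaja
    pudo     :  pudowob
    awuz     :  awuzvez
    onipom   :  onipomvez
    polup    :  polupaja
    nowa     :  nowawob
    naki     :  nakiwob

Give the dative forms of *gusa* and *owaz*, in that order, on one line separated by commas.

The pattern is voicing of the final sound: -aja when the stem ends in a voiceless consonant (*ladukoh*, *polup*); -vez when the stem ends in a voiced consonant (*awuz*, *onipom*); -wob when the stem ends in a vowel (*pudo*, *nowa*, *naki*).
Since the final sound of *gusa* is /a/ (a vowel), it takes -wob, giving *gusawob*.
Since the final sound of *owaz* is /z/ (a voiced consonant), it takes -vez, giving *owazvez*.

gusawob, owazvez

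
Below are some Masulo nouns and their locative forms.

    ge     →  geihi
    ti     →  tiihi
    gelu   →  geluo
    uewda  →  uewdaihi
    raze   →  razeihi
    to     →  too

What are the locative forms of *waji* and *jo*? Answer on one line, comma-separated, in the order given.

wajiihi, joo

The alternation tracks the last vowel of the stem — -o when the last vowel of the stem is a rounded vowel (*gelu*, *to*); -ihi when the last vowel of the stem is an unrounded vowel (*ge*, *ti*, *uewda*, *raze*).
The last vowel of *waji* is /i/, which is an unrounded vowel, so the suffix is -ihi, giving *wajiihi*.
The last vowel of *jo* is /o/, which is a rounded vowel, so the suffix is -o, giving *joo*.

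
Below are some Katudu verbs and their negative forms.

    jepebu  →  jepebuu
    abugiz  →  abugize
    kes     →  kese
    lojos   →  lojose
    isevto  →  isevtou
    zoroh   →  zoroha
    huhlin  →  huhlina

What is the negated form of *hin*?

hina

The pattern is sibilance of the final sound: -e when the stem ends in a sibilant (*abugiz*, *kes*, *lojos*); -a when the stem ends in a non-sibilant consonant (*zoroh*, *huhlin*); -u when the stem ends in a vowel (*jepebu*, *isevto*).
The final sound of *hin* is /n/, which is a non-sibilant consonant, so the suffix is -a, giving *hina*.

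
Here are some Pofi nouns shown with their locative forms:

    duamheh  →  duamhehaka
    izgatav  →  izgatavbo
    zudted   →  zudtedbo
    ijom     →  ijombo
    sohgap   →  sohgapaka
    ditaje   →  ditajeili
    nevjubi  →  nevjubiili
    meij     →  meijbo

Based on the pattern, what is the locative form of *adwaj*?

The suffix is conditioned by the final sound: -aka when the stem ends in a voiceless consonant (*duamheh*, *sohgap*); -bo when the stem ends in a voiced consonant (*izgatav*, *zudted*, *ijom*, *meij*); -ili when the stem ends in a vowel (*ditaje*, *nevjubi*).
*adwaj* — final sound /j/ (a voiced consonant) → -bo → *adwajbo*.

adwajbo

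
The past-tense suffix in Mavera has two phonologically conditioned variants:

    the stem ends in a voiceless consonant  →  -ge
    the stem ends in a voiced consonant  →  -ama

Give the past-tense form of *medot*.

*medot*: final consonant = /t/, voiceless → -ge → *medotge*.

medotge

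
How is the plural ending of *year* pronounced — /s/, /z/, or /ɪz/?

/z/

The stem *year* ends in a voiced non-sibilant sound.
The plural suffix surfaces as /ɪz/ after sibilants, /s/ after other voiceless consonants, and /z/ after other voiced sounds.
So the plural -s on *year* is pronounced /z/.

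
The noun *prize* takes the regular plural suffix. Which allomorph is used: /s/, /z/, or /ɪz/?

/ɪz/

The stem *prize* ends in a sibilant (/s, z, ʃ, ʒ, tʃ, dʒ/).
The plural suffix surfaces as /ɪz/ after sibilants, /s/ after other voiceless consonants, and /z/ after other voiced sounds.
So the plural -s on *prize* is pronounced /ɪz/.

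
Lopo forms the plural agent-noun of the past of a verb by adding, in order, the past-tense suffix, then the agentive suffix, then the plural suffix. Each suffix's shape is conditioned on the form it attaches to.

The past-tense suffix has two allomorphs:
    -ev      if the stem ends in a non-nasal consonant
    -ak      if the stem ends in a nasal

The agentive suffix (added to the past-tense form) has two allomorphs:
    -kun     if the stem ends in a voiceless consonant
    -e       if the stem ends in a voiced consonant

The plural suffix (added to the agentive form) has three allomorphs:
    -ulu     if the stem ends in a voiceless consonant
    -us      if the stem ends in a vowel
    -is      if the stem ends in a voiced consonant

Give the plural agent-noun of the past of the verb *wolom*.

wolomakkunis

The final consonant of *wolom* is /m/, which is a nasal, so the past-tense suffix is -ak, giving *wolomak*.
The past-tense form *wolomak*: final consonant = /k/, voiceless → -kun → *wolomakkun*.
Since the final sound of the agentive form *wolomakkun* is /n/ (a voiced consonant), it takes -is, giving *wolomakkunis*.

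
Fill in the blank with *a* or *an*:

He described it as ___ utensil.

a

The indefinite article is chosen by the initial *sound* of the following word, not its spelling.
*utensil* begins with the sound /juː/ (u pronounced /juː/) — a consonant sound.
So the article is *a*: He described it as a utensil.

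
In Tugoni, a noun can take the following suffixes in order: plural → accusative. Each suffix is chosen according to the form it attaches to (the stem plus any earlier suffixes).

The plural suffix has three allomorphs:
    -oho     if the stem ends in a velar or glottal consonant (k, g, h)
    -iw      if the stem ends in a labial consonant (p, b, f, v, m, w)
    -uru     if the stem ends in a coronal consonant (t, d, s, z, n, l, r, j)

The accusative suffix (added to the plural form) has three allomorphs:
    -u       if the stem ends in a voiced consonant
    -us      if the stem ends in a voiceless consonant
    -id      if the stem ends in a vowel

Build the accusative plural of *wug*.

wugohoid

*wug* — final consonant /g/ (velar/glottal) → -oho → *wugoho*.
Since the final sound of the plural form *wugoho* is /o/ (a vowel), it takes -id, giving *wugohoid*.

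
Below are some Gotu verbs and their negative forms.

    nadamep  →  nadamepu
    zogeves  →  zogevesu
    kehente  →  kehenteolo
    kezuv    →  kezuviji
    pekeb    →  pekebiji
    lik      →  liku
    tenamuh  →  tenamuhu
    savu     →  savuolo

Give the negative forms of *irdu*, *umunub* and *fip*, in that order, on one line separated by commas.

The alternation tracks the final sound of the stem — -u when the stem ends in a voiceless consonant (*nadamep*, *zogeves*, *lik*, *tenamuh*); -iji when the stem ends in a voiced consonant (*kezuv*, *pekeb*); -olo when the stem ends in a vowel (*kehente*, *savu*).
*irdu* — final sound /u/ (a vowel) → -olo → *irduolo*.
Since the final sound of *umunub* is /b/ (a voiced consonant), it takes -iji, giving *umunubiji*.
The final sound of *fip* is /p/, which is a voiceless consonant, so the suffix is -u, giving *fipu*.

irduolo, umunubiji, fipu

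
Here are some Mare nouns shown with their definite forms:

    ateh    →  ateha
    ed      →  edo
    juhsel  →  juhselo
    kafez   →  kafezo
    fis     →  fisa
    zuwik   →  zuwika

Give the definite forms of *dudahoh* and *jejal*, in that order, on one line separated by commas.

dudahoha, jejalo

The pattern is voicing of the final consonant: -a when the stem ends in a voiceless consonant (*ateh*, *fis*, *zuwik*); -o when the stem ends in a voiced consonant (*ed*, *juhsel*, *kafez*).
*dudahoh* — final consonant /h/ (voiceless) → -a → *dudahoha*.
Since the final consonant of *jejal* is /l/ (voiced), it takes -o, giving *jejalo*.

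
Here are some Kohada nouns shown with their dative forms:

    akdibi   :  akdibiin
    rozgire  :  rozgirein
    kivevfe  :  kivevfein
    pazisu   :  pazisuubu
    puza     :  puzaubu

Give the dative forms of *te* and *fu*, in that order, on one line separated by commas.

tein, fuubu

The pattern is front/back vowel harmony: -in when the last vowel of the stem is a front vowel (*akdibi*, *rozgire*, *kivevfe*); -ubu when the last vowel of the stem is a back vowel (*pazisu*, *puza*).
Since the last vowel of *te* is /e/ (a front vowel), it takes -in, giving *tein*.
*fu* — last vowel /u/ (a back vowel) → -ubu → *fuubu*.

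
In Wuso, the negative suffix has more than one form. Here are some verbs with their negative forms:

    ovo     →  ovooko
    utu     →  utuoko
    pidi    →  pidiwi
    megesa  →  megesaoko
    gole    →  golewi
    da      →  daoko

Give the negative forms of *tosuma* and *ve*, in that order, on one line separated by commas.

The pattern is front/back vowel harmony: -wi when the last vowel of the stem is a front vowel (*pidi*, *gole*); -oko when the last vowel of the stem is a back vowel (*ovo*, *utu*, *megesa*, *da*).
The last vowel of *tosuma* is /a/, which is a back vowel, so the suffix is -oko, giving *tosumaoko*.
*ve* — last vowel /e/ (a front vowel) → -wi → *vewi*.

tosumaoko, vewi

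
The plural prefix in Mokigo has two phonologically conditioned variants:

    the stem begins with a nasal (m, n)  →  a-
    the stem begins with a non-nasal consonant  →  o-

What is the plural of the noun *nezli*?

anezli

The first consonant of *nezli* is /n/, which is a nasal, so the prefix is a-, giving *anezli*.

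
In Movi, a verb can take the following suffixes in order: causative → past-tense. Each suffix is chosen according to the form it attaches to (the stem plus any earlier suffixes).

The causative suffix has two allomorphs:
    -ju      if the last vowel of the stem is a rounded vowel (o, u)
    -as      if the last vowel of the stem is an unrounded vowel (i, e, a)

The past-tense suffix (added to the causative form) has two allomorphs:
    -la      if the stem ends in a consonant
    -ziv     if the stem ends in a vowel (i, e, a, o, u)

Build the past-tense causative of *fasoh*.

fasohjuziv

*fasoh*: last vowel = /o/, a rounded vowel → -ju → *fasohju*.
Since the final sound of the causative form *fasohju* is /u/ (a vowel), it takes -ziv, giving *fasohjuziv*.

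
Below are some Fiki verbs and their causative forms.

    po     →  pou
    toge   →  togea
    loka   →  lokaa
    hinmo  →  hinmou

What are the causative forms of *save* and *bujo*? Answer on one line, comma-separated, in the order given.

savea, bujou

Looking at the last vowel of each stem: -u when the last vowel of the stem is a rounded vowel (*po*, *hinmo*); -a when the last vowel of the stem is an unrounded vowel (*toge*, *loka*).
*save*: last vowel = /e/, an unrounded vowel → -a → *savea*.
Since the last vowel of *bujo* is /o/ (a rounded vowel), it takes -u, giving *bujou*.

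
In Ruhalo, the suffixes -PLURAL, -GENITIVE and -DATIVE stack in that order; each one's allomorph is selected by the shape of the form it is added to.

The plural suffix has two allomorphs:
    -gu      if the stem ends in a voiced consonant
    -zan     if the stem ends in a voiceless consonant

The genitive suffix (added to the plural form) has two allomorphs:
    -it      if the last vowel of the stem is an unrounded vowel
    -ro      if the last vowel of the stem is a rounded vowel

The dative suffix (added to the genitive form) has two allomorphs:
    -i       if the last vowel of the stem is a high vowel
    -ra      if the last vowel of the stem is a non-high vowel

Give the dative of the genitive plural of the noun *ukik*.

ukikzaniti

*ukik*: final consonant = /k/, voiceless → -zan → *ukikzan*.
Since the last vowel of the plural form *ukikzan* is /a/ (an unrounded vowel), it takes -it, giving *ukikzanit*.
The last vowel of the genitive form *ukikzanit* is /i/, which is a high vowel, so the dative suffix is -i, giving *ukikzaniti*.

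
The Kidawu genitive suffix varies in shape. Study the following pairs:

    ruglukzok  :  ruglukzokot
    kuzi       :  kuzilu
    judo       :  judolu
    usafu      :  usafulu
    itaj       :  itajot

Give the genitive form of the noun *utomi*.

Looking at the final sound of each stem: -ot when the stem ends in a consonant (*ruglukzok*, *itaj*); -lu when the stem ends in a vowel (*kuzi*, *judo*, *usafu*).
Since the final sound of *utomi* is /i/ (a vowel), it takes -lu, giving *utomilu*.

utomilu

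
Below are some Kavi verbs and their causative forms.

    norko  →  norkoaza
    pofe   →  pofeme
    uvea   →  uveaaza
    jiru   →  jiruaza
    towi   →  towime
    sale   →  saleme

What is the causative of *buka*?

The alternation tracks the last vowel of the stem — -me when the last vowel of the stem is a front vowel (*pofe*, *towi*, *sale*); -aza when the last vowel of the stem is a back vowel (*norko*, *uvea*, *jiru*).
The last vowel of *buka* is /a/, which is a back vowel, so the suffix is -aza, giving *bukaaza*.

bukaaza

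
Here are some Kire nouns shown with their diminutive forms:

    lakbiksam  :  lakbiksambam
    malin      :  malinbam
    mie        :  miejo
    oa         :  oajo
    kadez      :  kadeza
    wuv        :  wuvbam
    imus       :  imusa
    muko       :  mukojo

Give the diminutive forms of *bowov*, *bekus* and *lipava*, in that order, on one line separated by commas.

The suffix is conditioned by the final sound: -a when the stem ends in a sibilant (*kadez*, *imus*); -bam when the stem ends in a non-sibilant consonant (*lakbiksam*, *malin*, *wuv*); -jo when the stem ends in a vowel (*mie*, *oa*, *muko*).
*bowov* — final sound /v/ (a non-sibilant consonant) → -bam → *bowovbam*.
Since the final sound of *bekus* is /s/ (a sibilant), it takes -a, giving *bekusa*.
*lipava* — final sound /a/ (a vowel) → -jo → *lipavajo*.

bowovbam, bekusa, lipavajo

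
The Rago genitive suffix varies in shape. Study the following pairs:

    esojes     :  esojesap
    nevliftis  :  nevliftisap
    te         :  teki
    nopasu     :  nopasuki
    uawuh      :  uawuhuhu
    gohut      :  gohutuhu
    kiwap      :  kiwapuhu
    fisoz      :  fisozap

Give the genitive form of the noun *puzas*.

puzasap

The alternation tracks the final sound of the stem — -ap when the stem ends in a sibilant (*esojes*, *nevliftis*, *fisoz*); -uhu when the stem ends in a non-sibilant consonant (*uawuh*, *gohut*, *kiwap*); -ki when the stem ends in a vowel (*te*, *nopasu*).
*puzas* — final sound /s/ (a sibilant) → -ap → *puzasap*.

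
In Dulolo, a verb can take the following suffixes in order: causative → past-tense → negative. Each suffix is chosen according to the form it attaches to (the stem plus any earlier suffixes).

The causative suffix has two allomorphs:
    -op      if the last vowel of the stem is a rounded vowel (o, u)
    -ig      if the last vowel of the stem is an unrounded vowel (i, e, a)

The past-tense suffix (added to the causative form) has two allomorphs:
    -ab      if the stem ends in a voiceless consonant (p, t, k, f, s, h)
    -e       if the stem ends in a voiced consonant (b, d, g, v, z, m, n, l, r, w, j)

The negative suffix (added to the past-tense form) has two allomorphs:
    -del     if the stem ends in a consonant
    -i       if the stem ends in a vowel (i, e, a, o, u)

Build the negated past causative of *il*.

*il* — last vowel /i/ (an unrounded vowel) → -ig → *ilig*.
The causative form *ilig* — final consonant /g/ (voiced) → -e → *ilige*.
The past-tense form *ilige* — final sound /e/ (a vowel) → -i → *iligei*.

iligei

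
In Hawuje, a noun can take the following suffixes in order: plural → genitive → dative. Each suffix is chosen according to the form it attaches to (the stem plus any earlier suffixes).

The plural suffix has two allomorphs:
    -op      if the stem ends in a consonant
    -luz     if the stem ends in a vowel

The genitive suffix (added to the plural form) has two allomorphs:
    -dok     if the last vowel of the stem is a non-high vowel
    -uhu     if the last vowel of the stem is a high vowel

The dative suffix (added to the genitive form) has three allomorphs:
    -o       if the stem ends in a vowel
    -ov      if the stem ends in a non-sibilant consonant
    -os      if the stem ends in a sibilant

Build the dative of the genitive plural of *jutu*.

jutuluzuhuo

Since the final sound of *jutu* is /u/ (a vowel), it takes -luz, giving *jutuluz*.
Since the last vowel of the plural form *jutuluz* is /u/ (a high vowel), it takes -uhu, giving *jutuluzuhu*.
Since the final sound of the genitive form *jutuluzuhu* is /u/ (a vowel), it takes -o, giving *jutuluzuhuo*.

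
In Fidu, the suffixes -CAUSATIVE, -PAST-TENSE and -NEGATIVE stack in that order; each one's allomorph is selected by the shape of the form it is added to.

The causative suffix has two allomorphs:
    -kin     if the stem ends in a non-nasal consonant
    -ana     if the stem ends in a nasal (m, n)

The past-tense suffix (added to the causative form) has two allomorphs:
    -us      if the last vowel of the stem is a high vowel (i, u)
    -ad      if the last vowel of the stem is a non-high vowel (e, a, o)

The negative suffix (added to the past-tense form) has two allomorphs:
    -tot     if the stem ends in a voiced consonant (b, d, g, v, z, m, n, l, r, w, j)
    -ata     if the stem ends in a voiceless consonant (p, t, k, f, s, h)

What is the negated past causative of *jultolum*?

jultolumanaadtot

*jultolum* — final consonant /m/ (a nasal) → -ana → *jultolumana*.
The last vowel of the causative form *jultolumana* is /a/, which is a non-high vowel, so the past-tense suffix is -ad, giving *jultolumanaad*.
Since the final consonant of the past-tense form *jultolumanaad* is /d/ (voiced), it takes -tot, giving *jultolumanaadtot*.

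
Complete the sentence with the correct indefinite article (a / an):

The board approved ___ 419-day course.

The indefinite article is chosen by the initial *sound* of the following word, not its spelling.
The number *419* is spoken "four hundred …", beginning with /fɔr/ — a consonant sound.
So the article is *a*: The board approved a 419-day course.

a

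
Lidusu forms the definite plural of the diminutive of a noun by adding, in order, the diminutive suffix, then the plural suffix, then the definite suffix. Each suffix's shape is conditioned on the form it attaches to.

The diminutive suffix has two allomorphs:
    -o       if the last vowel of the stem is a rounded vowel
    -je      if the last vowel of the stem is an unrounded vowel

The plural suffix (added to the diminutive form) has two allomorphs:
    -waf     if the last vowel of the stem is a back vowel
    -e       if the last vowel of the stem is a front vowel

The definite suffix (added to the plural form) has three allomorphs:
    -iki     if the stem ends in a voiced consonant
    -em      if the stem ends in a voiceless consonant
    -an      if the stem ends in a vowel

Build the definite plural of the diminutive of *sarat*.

saratjeean

Since the last vowel of *sarat* is /a/ (an unrounded vowel), it takes -je, giving *saratje*.
The diminutive form *saratje* — last vowel /e/ (a front vowel) → -e → *saratjee*.
The plural form *saratjee*: final sound = /e/, a vowel → -an → *saratjeean*.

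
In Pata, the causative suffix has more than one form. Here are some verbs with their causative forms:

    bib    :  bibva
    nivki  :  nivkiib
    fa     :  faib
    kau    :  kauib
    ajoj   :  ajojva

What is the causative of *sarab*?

sarabva

The pattern is consonant vs. vowel: -va when the stem ends in a consonant (*bib*, *ajoj*); -ib when the stem ends in a vowel (*nivki*, *fa*, *kau*).
*sarab* — final sound /b/ (a consonant) → -va → *sarabva*.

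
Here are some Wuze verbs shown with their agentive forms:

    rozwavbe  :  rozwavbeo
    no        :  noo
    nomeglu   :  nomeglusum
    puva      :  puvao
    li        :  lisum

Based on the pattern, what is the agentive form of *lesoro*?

The alternation tracks the last vowel of the stem — -sum when the last vowel of the stem is a high vowel (*nomeglu*, *li*); -o when the last vowel of the stem is a non-high vowel (*rozwavbe*, *no*, *puva*).
*lesoro*: last vowel = /o/, a non-high vowel → -o → *lesoroo*.

lesoroo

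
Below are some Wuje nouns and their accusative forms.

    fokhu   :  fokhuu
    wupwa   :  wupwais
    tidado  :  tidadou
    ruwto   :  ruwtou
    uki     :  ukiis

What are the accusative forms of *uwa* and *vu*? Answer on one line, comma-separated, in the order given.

The alternation tracks the last vowel of the stem — -u when the last vowel of the stem is a rounded vowel (*fokhu*, *tidado*, *ruwto*); -is when the last vowel of the stem is an unrounded vowel (*wupwa*, *uki*).
*uwa*: last vowel = /a/, an unrounded vowel → -is → *uwais*.
Since the last vowel of *vu* is /u/ (a rounded vowel), it takes -u, giving *vuu*.

uwais, vuu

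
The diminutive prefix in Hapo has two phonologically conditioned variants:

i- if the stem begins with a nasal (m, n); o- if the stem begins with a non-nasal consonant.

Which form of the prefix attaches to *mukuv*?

i-

Since the first consonant of *mukuv* is /m/ (a nasal), it takes i-.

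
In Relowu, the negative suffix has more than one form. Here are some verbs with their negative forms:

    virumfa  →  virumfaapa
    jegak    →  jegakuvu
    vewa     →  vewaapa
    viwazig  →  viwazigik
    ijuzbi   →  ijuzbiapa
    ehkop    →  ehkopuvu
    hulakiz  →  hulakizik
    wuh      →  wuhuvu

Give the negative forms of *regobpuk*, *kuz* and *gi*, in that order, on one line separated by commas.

Looking at the final sound of each stem: -uvu when the stem ends in a voiceless consonant (*jegak*, *ehkop*, *wuh*); -ik when the stem ends in a voiced consonant (*viwazig*, *hulakiz*); -apa when the stem ends in a vowel (*virumfa*, *vewa*, *ijuzbi*).
*regobpuk* — final sound /k/ (a voiceless consonant) → -uvu → *regobpukuvu*.
Since the final sound of *kuz* is /z/ (a voiced consonant), it takes -ik, giving *kuzik*.
*gi*: final sound = /i/, a vowel → -apa → *giapa*.

regobpukuvu, kuzik, giapa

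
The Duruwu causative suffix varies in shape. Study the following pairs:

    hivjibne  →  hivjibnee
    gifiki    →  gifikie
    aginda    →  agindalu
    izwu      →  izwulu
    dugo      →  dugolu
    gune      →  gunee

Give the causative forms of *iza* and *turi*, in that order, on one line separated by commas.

izalu, turie

The suffix is conditioned by the last vowel: -e when the last vowel of the stem is a front vowel (*hivjibne*, *gifiki*, *gune*); -lu when the last vowel of the stem is a back vowel (*aginda*, *izwu*, *dugo*).
*iza* — last vowel /a/ (a back vowel) → -lu → *izalu*.
The last vowel of *turi* is /i/, which is a front vowel, so the suffix is -e, giving *turie*.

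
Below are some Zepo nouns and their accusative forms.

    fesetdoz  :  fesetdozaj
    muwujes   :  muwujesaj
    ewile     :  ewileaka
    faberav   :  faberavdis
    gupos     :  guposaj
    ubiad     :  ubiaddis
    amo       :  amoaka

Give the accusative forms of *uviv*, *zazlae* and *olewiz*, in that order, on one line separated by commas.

Looking at the final sound of each stem: -aj when the stem ends in a sibilant (*fesetdoz*, *muwujes*, *gupos*); -dis when the stem ends in a non-sibilant consonant (*faberav*, *ubiad*); -aka when the stem ends in a vowel (*ewile*, *amo*).
*uviv* — final sound /v/ (a non-sibilant consonant) → -dis → *uvivdis*.
*zazlae*: final sound = /e/, a vowel → -aka → *zazlaeaka*.
The final sound of *olewiz* is /z/, which is a sibilant, so the suffix is -aj, giving *olewizaj*.

uvivdis, zazlaeaka, olewizaj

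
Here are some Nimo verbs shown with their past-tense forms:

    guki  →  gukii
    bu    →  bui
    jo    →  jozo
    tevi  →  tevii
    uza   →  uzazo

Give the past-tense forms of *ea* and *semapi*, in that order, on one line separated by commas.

The alternation tracks the last vowel of the stem — -i when the last vowel of the stem is a high vowel (*guki*, *bu*, *tevi*); -zo when the last vowel of the stem is a non-high vowel (*jo*, *uza*).
Since the last vowel of *ea* is /a/ (a non-high vowel), it takes -zo, giving *eazo*.
*semapi*: last vowel = /i/, a high vowel → -i → *semapii*.

eazo, semapii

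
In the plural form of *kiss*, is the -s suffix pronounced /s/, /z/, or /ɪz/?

/ɪz/

The stem *kiss* ends in a sibilant (/s, z, ʃ, ʒ, tʃ, dʒ/).
The plural suffix surfaces as /ɪz/ after sibilants, /s/ after other voiceless consonants, and /z/ after other voiced sounds.
So the plural -s on *kiss* is pronounced /ɪz/.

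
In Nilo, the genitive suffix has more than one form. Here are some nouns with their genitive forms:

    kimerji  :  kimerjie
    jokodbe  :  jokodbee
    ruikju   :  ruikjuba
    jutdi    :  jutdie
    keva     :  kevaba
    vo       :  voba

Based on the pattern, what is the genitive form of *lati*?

latie

The pattern is front/back vowel harmony: -e when the last vowel of the stem is a front vowel (*kimerji*, *jokodbe*, *jutdi*); -ba when the last vowel of the stem is a back vowel (*ruikju*, *keva*, *vo*).
Since the last vowel of *lati* is /i/ (a front vowel), it takes -e, giving *latie*.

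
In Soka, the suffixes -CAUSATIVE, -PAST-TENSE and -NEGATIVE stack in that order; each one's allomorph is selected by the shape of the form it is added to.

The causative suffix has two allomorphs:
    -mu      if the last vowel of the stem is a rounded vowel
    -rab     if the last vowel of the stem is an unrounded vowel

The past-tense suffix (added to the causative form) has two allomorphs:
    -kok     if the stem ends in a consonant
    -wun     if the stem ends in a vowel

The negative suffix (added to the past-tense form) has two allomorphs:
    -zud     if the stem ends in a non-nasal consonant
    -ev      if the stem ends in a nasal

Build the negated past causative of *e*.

Since the last vowel of *e* is /e/ (an unrounded vowel), it takes -rab, giving *erab*.
Since the final sound of the causative form *erab* is /b/ (a consonant), it takes -kok, giving *erabkok*.
The past-tense form *erabkok*: final consonant = /k/, non-nasal → -zud → *erabkokzud*.

erabkokzud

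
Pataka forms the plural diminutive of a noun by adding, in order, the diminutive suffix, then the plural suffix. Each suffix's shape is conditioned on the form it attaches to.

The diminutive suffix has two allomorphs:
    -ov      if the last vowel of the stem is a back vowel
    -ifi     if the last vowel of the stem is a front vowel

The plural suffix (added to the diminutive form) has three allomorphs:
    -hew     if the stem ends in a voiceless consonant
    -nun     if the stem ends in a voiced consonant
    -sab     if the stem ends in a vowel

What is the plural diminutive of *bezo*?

bezoovnun

*bezo*: last vowel = /o/, a back vowel → -ov → *bezoov*.
The diminutive form *bezoov* — final sound /v/ (a voiced consonant) → -nun → *bezoovnun*.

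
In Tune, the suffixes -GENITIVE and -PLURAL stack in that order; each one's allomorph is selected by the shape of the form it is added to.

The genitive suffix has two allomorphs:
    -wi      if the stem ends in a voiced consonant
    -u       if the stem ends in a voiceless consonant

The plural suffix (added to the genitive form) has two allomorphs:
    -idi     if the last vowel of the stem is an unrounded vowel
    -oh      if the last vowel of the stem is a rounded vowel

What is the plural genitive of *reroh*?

*reroh*: final consonant = /h/, voiceless → -u → *rerohu*.
Since the last vowel of the genitive form *rerohu* is /u/ (a rounded vowel), it takes -oh, giving *rerohuoh*.

rerohuoh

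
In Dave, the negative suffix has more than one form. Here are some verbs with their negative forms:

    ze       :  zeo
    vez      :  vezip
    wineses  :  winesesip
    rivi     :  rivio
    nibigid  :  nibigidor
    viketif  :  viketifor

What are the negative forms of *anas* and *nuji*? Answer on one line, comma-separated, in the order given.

anasip, nujio

The suffix is conditioned by the final sound: -ip when the stem ends in a sibilant (*vez*, *wineses*); -or when the stem ends in a non-sibilant consonant (*nibigid*, *viketif*); -o when the stem ends in a vowel (*ze*, *rivi*).
Since the final sound of *anas* is /s/ (a sibilant), it takes -ip, giving *anasip*.
The final sound of *nuji* is /i/, which is a vowel, so the suffix is -o, giving *nujio*.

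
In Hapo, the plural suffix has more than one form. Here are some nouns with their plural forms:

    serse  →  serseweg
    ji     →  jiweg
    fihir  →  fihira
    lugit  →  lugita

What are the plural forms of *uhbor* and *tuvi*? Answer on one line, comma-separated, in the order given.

uhbora, tuviweg

The pattern is consonant vs. vowel: -a when the stem ends in a consonant (*fihir*, *lugit*); -weg when the stem ends in a vowel (*serse*, *ji*).
*uhbor*: final sound = /r/, a consonant → -a → *uhbora*.
*tuvi*: final sound = /i/, a vowel → -weg → *tuviweg*.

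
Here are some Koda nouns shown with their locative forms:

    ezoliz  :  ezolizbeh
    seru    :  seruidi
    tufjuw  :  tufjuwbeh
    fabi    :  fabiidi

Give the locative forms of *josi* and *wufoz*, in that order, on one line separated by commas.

josiidi, wufozbeh

The pattern is consonant vs. vowel: -beh when the stem ends in a consonant (*ezoliz*, *tufjuw*); -idi when the stem ends in a vowel (*seru*, *fabi*).
The final sound of *josi* is /i/, which is a vowel, so the suffix is -idi, giving *josiidi*.
*wufoz*: final sound = /z/, a consonant → -beh → *wufozbeh*.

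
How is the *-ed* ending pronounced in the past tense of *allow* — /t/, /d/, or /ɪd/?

The stem *allow* ends in a voiced sound other than /d/.
The -ed suffix is realized as /ɪd/ after /t, d/; as /t/ after other voiceless consonants; and as /d/ after other voiced sounds.
So -ed on *allow* is pronounced /d/.

/d/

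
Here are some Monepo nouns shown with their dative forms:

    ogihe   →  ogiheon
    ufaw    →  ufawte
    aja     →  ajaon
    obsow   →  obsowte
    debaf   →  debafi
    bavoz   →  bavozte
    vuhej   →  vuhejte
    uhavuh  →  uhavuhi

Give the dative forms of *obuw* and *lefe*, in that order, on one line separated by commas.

The pattern is voicing of the final sound: -i when the stem ends in a voiceless consonant (*debaf*, *uhavuh*); -te when the stem ends in a voiced consonant (*ufaw*, *obsow*, *bavoz*, *vuhej*); -on when the stem ends in a vowel (*ogihe*, *aja*).
*obuw* — final sound /w/ (a voiced consonant) → -te → *obuwte*.
*lefe* — final sound /e/ (a vowel) → -on → *lefeon*.

obuwte, lefeon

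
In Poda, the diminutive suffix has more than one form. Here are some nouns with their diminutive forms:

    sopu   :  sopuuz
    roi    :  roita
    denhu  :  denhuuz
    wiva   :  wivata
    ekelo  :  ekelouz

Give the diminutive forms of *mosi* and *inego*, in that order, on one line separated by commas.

mosita, inegouz

Looking at the last vowel of each stem: -uz when the last vowel of the stem is a rounded vowel (*sopu*, *denhu*, *ekelo*); -ta when the last vowel of the stem is an unrounded vowel (*roi*, *wiva*).
The last vowel of *mosi* is /i/, which is an unrounded vowel, so the suffix is -ta, giving *mosita*.
Since the last vowel of *inego* is /o/ (a rounded vowel), it takes -uz, giving *inegouz*.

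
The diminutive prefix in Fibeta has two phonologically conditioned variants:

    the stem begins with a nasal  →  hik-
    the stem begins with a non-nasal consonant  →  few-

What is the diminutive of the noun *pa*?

fewpa

*pa* — first consonant /p/ (non-nasal) → few- → *fewpa*.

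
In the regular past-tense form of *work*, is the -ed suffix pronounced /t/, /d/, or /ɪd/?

The stem *work* ends in a voiceless consonant other than /t/.
The -ed suffix is realized as /ɪd/ after /t, d/; as /t/ after other voiceless consonants; and as /d/ after other voiced sounds.
So -ed on *work* is pronounced /t/.

/t/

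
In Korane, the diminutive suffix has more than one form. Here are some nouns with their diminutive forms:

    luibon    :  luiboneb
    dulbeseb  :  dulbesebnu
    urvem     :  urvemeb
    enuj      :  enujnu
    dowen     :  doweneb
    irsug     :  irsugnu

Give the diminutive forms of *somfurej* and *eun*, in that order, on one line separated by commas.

The suffix is conditioned by the final consonant: -eb when the stem ends in a nasal (*luibon*, *urvem*, *dowen*); -nu when the stem ends in a non-nasal consonant (*dulbeseb*, *enuj*, *irsug*).
*somfurej*: final consonant = /j/, non-nasal → -nu → *somfurejnu*.
*eun*: final consonant = /n/, a nasal → -eb → *euneb*.

somfurejnu, euneb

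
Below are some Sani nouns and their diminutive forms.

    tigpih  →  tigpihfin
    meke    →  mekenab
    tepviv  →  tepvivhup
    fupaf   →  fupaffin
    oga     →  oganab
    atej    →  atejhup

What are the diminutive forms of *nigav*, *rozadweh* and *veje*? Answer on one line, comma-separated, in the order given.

nigavhup, rozadwehfin, vejenab

Looking at the final sound of each stem: -fin when the stem ends in a voiceless consonant (*tigpih*, *fupaf*); -hup when the stem ends in a voiced consonant (*tepviv*, *atej*); -nab when the stem ends in a vowel (*meke*, *oga*).
Since the final sound of *nigav* is /v/ (a voiced consonant), it takes -hup, giving *nigavhup*.
*rozadweh* — final sound /h/ (a voiceless consonant) → -fin → *rozadwehfin*.
*veje* — final sound /e/ (a vowel) → -nab → *vejenab*.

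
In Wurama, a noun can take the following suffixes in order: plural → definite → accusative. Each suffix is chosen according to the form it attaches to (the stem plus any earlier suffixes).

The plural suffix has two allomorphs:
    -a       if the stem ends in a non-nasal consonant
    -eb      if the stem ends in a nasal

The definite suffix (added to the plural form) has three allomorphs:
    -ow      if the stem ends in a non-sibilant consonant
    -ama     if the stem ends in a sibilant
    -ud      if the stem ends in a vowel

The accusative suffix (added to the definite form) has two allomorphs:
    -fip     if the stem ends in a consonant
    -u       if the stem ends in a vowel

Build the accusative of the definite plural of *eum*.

eumebowfip

The final consonant of *eum* is /m/, which is a nasal, so the plural suffix is -eb, giving *eumeb*.
The final sound of the plural form *eumeb* is /b/, which is a non-sibilant consonant, so the definite suffix is -ow, giving *eumebow*.
Since the final sound of the definite form *eumebow* is /w/ (a consonant), it takes -fip, giving *eumebowfip*.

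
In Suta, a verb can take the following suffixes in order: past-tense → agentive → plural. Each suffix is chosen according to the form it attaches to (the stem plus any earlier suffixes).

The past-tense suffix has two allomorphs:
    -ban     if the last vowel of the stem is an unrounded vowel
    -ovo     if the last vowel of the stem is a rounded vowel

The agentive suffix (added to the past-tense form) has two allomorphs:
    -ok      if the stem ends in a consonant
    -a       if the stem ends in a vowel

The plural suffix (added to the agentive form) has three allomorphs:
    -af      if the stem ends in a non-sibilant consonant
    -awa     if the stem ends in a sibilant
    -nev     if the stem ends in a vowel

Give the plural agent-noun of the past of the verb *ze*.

*ze* — last vowel /e/ (an unrounded vowel) → -ban → *zeban*.
Since the final sound of the past-tense form *zeban* is /n/ (a consonant), it takes -ok, giving *zebanok*.
The agentive form *zebanok*: final sound = /k/, a non-sibilant consonant → -af → *zebanokaf*.

zebanokaf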